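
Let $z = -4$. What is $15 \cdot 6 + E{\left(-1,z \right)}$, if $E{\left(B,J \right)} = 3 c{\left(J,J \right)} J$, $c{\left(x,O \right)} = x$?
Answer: $138$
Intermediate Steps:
$E{\left(B,J \right)} = 3 J^{2}$ ($E{\left(B,J \right)} = 3 J J = 3 J^{2}$)
$15 \cdot 6 + E{\left(-1,z \right)} = 15 \cdot 6 + 3 \left(-4\right)^{2} = 90 + 3 \cdot 16 = 90 + 48 = 138$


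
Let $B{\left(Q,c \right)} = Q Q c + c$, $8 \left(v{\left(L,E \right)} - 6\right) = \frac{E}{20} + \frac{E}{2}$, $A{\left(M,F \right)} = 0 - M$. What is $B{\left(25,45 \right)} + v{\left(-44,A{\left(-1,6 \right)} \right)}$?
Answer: $\frac{4508171}{160} \approx 28176.0$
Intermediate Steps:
$A{\left(M,F \right)} = - M$
$v{\left(L,E \right)} = 6 + \frac{11 E}{160}$ ($v{\left(L,E \right)} = 6 + \frac{\frac{E}{20} + \frac{E}{2}}{8} = 6 + \frac{\frac{11}{20} E}{8} = 6 + \frac{11 E}{160}$)
$B{\left(Q,c \right)} = c + c Q^{2}$ ($B{\left(Q,c \right)} = Q^{2} c + c = c Q^{2} + c = c + c Q^{2}$)
$B{\left(25,45 \right)} + v{\left(-44,A{\left(-1,6 \right)} \right)} = 45 \left(1 + 25^{2}\right) + \left(6 + \frac{11 \left(\left(-1\right) \left(-1\right)\right)}{160}\right) = 45 \left(1 + 625\right) + \left(6 + \frac{11}{160} \cdot 1\right) = 45 \cdot 626 + \left(6 + \frac{11}{160}\right) = 28170 + \frac{971}{160} = \frac{4508171}{160}$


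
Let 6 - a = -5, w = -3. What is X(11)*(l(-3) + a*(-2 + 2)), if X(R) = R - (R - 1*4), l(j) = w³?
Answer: -108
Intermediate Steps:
l(j) = -27 (l(j) = (-3)³ = -27)
a = 11 (a = 6 - 1*(-5) = 6 + 5 = 11)
X(R) = 4 (X(R) = R - (R - 4) = R - (-4 + R) = R + (4 - R) = 4)
X(11)*(l(-3) + a*(-2 + 2)) = 4*(-27 + 11*(-2 + 2)) = 4*(-27 + 11*0) = 4*(-27 + 0) = 4*(-27) = -108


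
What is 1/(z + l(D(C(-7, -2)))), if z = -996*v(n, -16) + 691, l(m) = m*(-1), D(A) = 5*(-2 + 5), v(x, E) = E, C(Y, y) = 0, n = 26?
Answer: 1/16612 ≈ 6.0197e-5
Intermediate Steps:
D(A) = 15 (D(A) = 5*3 = 15)
l(m) = -m
z = 16627 (z = -996*(-16) + 691 = 15936 + 691 = 16627)
1/(z + l(D(C(-7, -2)))) = 1/(16627 - 1*15) = 1/(16627 - 15) = 1/16612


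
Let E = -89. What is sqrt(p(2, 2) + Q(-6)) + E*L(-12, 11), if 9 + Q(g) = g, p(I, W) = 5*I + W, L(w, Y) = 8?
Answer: -712 + I*sqrt(3) ≈ -712.0 + 1.732*I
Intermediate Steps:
p(I, W) = W + 5*I
Q(g) = -9 + g
sqrt(p(2, 2) + Q(-6)) + E*L(-12, 11) = sqrt((2 + 5*2) + (-9 - 6)) - 89*8 = sqrt((2 + 10) - 15) - 712 = sqrt(12 - 15) - 712 = sqrt(-3) - 712 = I*sqrt(3) - 712 = -712 + I*sqrt(3)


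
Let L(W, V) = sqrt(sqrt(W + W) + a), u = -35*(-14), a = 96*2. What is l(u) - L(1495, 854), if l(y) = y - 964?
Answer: -474 - sqrt(192 + sqrt(2990)) ≈ -489.71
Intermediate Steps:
a = 192
u = 490
l(y) = -964 + y
L(W, V) = sqrt(192 + sqrt(2)*sqrt(W)) (L(W, V) = sqrt(sqrt(W + W) + 192) = sqrt(sqrt(2*W) + 192) = sqrt(sqrt(2)*sqrt(W) + 192) = sqrt(192 + sqrt(2)*sqrt(W)))
l(u) - L(1495, 854) = (-964 + 490) - sqrt(192 + sqrt(2)*sqrt(1495)) = -474 - sqrt(192 + sqrt(2990))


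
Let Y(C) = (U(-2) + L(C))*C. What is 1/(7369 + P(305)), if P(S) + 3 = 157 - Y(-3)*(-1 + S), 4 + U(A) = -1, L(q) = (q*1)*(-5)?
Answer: 1/16643 ≈ 6.0085e-5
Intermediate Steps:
L(q) = -5*q (L(q) = q*(-5) = -5*q)
U(A) = -5 (U(A) = -4 - 1 = -5)
Y(C) = C*(-5 - 5*C) (Y(C) = (-5 - 5*C)*C = C*(-5 - 5*C))
P(S) = 124 + 30*S (P(S) = -3 + (157 - (-5*(-3)*(1 - 3))*(-1 + S)) = -3 + (157 - (-5*(-3)*(-2))*(-1 + S)) = -3 + (157 - (-30)*(-1 + S)) = -3 + (157 - (30 - 30*S)) = -3 + (157 + (-30 + 30*S)) = -3 + (127 + 30*S) = 124 + 30*S)
1/(7369 + P(305)) = 1/(7369 + (124 + 30*305)) = 1/(7369 + (124 + 9150)) = 1/(7369 + 9274) = 1/16643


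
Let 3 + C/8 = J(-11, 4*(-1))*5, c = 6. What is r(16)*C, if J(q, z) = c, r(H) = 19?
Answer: 4104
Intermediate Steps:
J(q, z) = 6
C = 216 (C = -24 + 8*(6*5) = -24 + 8*30 = -24 + 240 = 216)
r(16)*C = 19*216 = 4104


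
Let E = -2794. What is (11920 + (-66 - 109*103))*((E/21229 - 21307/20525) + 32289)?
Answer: 8821026067278744/435725225 ≈ 2.0244e+7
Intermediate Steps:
(11920 + (-66 - 109*103))*((E/21229 - 21307/20525) + 32289) = (11920 + (-66 - 109*103))*((-2794/21229 - 21307/20525) + 32289) = (11920 + (-66 - 11227))*((-2794*1/21229 - 21307*1/20525) + 32289) = (11920 - 11293)*((-2794/21229 - 21307/20525) + 32289) = 627*(-509673153/435725225 + 32289) = 627*(14068622116872/435725225) = 8821026067278744/435725225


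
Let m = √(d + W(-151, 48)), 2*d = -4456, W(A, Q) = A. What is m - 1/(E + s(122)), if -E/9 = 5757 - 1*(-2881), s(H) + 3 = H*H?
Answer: 1/62861 + I*√2379 ≈ 1.5908e-5 + 48.775*I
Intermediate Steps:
s(H) = -3 + H² (s(H) = -3 + H*H = -3 + H²)
d = -2228 (d = (½)*(-4456) = -2228)
E = -77742 (E = -9*(5757 - 1*(-2881)) = -9*(5757 + 2881) = -9*8638 = -77742)
m = I*√2379 (m = √(-2228 - 151) = √(-2379) = I*√2379 ≈ 48.775*I)
m - 1/(E + s(122)) = I*√2379 - 1/(-77742 + (-3 + 122²)) = I*√2379 - 1/(-77742 + (-3 + 14884)) = I*√2379 - 1/(-77742 + 14881) = I*√2379 - 1/(-62861) = I*√2379 - 1*(-1/62861) = I*√2379 + 1/62861 = 1/62861 + I*√2379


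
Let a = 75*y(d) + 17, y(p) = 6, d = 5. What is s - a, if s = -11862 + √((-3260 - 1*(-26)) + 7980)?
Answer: -12329 + √4746 ≈ -12260.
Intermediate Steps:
a = 467 (a = 75*6 + 17 = 450 + 17 = 467)
s = -11862 + √4746 (s = -11862 + √((-3260 + 26) + 7980) = -11862 + √(-3234 + 7980) = -11862 + √4746 ≈ -11793.)
s - a = (-11862 + √4746) - 1*467 = (-11862 + √4746) - 467 = -12329 + √4746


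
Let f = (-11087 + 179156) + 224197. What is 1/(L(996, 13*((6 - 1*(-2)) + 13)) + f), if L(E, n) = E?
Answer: 1/393262 ≈ 2.5428e-6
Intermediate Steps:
f = 392266 (f = 168069 + 224197 = 392266)
1/(L(996, 13*((6 - 1*(-2)) + 13)) + f) = 1/(996 + 392266) = 1/393262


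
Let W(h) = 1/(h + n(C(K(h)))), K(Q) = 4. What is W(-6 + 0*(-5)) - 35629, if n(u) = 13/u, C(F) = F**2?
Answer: -2957223/83 ≈ -35629.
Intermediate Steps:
W(h) = 1/(13/16 + h) (W(h) = 1/(h + 13/(4**2)) = 1/(h + 13/16) = 1/(13/16 + h))
W(-6 + 0*(-5)) - 35629 = 16/(13 + 16*(-6 + 0*(-5))) - 35629 = 16/(13 + 16*(-6 + 0)) - 35629 = 16/(13 + 16*(-6)) - 35629 = 16/(13 - 96) - 35629 = 16/(-83) - 35629 = 16*(-1/83) - 35629 = -16/83 - 35629 = -2957223/83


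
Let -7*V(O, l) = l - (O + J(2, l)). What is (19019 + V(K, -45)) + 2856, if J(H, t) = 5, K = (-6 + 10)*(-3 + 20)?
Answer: 153243/7 ≈ 21892.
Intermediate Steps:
K = 68 (K = 4*17 = 68)
V(O, l) = 5/7 - l/7 + O/7 (V(O, l) = -(l - (O + 5))/7 = -(l - (5 + O))/7 = -(l + (-5 - O))/7 = -(-5 + l - O)/7 = 5/7 - l/7 + O/7)
(19019 + V(K, -45)) + 2856 = (19019 + (5/7 - ⅐*(-45) + (⅐)*68)) + 2856 = (19019 + (5/7 + 45/7 + 68/7)) + 2856 = (19019 + 118/7) + 2856 = 133251/7 + 2856 = 153243/7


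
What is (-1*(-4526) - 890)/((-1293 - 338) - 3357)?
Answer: -909/1247 ≈ -0.72895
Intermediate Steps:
(-1*(-4526) - 890)/((-1293 - 338) - 3357) = (4526 - 890)/(-1631 - 3357) = 3636/(-4988) = 3636*(-1/4988) = -909/1247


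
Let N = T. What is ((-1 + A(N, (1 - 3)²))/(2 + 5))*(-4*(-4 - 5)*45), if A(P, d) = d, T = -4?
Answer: 4860/7 ≈ 694.29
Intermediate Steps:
N = -4
((-1 + A(N, (1 - 3)²))/(2 + 5))*(-4*(-4 - 5)*45) = ((-1 + (1 - 3)²)/(2 + 5))*(-4*(-4 - 5)*45) = ((-1 + (-2)²)/7)*(-4*(-9)*45) = ((-1 + 4)*(⅐))*(36*45) = (3*(⅐))*1620 = (3/7)*1620 = 4860/7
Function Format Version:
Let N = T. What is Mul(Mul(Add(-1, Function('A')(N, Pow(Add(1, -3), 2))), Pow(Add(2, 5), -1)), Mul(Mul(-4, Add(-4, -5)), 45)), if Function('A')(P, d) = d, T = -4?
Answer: Rational(4860, 7) ≈ 694.29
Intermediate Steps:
N = -4
Mul(Mul(Add(-1, Function('A')(N, Pow(Add(1, -3), 2))), Pow(Add(2, 5), -1)), Mul(Mul(-4, Add(-4, -5)), 45)) = Mul(Mul(Add(-1, Pow(Add(1, -3), 2)), Pow(Add(2, 5), -1)), Mul(Mul(-4, Add(-4, -5)), 45)) = Mul(Mul(Add(-1, Pow(-2, 2)), Pow(7, -1)), Mul(Mul(-4, -9), 45)) = Mul(Mul(Add(-1, 4), Rational(1, 7)), Mul(36, 45)) = Mul(Mul(3, Rational(1, 7)), 1620) = Mul(Rational(3, 7), 1620) = Rational(4860, 7)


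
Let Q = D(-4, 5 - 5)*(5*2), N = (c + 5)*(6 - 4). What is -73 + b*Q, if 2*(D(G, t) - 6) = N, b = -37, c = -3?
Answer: -3033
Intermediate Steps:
N = 4 (N = (-3 + 5)*(6 - 4) = 2*2 = 4)
D(G, t) = 8 (D(G, t) = 6 + (½)*4 = 6 + 2 = 8)
Q = 80 (Q = 8*(5*2) = 8*10 = 80)
-73 + b*Q = -73 - 37*80 = -73 - 2960 = -3033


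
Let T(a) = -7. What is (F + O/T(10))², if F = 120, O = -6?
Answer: 715716/49 ≈ 14606.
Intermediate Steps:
(F + O/T(10))² = (120 - 6/(-7))² = (120 - 6*(-⅐))² = (120 + 6/7)² = (846/7)² = 715716/49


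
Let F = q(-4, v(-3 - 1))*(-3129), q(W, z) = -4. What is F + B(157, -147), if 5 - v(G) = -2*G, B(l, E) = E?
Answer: 12369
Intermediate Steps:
v(G) = 5 + 2*G (v(G) = 5 - (-2)*G = 5 + 2*G)
F = 12516 (F = -4*(-3129) = 12516)
F + B(157, -147) = 12516 - 147 = 12369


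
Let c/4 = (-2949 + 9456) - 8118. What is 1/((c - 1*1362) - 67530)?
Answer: -1/75336 ≈ -1.3274e-5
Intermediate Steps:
c = -6444 (c = 4*((-2949 + 9456) - 8118) = 4*(6507 - 8118) = 4*(-1611) = -6444)
1/((c - 1*1362) - 67530) = 1/((-6444 - 1*1362) - 67530) = 1/((-6444 - 1362) - 67530) = 1/(-7806 - 67530) = 1/(-75336) = -1/75336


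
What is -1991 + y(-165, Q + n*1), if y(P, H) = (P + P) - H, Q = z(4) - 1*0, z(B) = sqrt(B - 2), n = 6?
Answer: -2327 - sqrt(2) ≈ -2328.4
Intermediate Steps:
z(B) = sqrt(-2 + B)
Q = sqrt(2) (Q = sqrt(-2 + 4) - 1*0 = sqrt(2) + 0 = sqrt(2) ≈ 1.4142)
y(P, H) = -H + 2*P (y(P, H) = 2*P - H = -H + 2*P)
-1991 + y(-165, Q + n*1) = -1991 + (-(sqrt(2) + 6*1) + 2*(-165)) = -1991 + (-(sqrt(2) + 6) - 330) = -1991 + (-(6 + sqrt(2)) - 330) = -1991 + ((-6 - sqrt(2)) - 330) = -1991 + (-336 - sqrt(2)) = -2327 - sqrt(2)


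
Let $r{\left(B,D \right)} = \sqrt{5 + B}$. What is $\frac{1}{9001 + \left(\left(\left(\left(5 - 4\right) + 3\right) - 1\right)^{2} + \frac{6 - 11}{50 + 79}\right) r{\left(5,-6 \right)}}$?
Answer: $\frac{149785641}{1348207191281} - \frac{149124 \sqrt{10}}{1348207191281} \approx 0.00011075$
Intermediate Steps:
$\frac{1}{9001 + \left(\left(\left(\left(5 - 4\right) + 3\right) - 1\right)^{2} + \frac{6 - 11}{50 + 79}\right) r{\left(5,-6 \right)}} = \frac{1}{9001 + \left(\left(\left(\left(5 - 4\right) + 3\right) - 1\right)^{2} + \frac{6 - 11}{50 + 79}\right) \sqrt{5 + 5}} = \frac{1}{9001 + \left(\left(\left(1 + 3\right) - 1\right)^{2} - \frac{5}{129}\right) \sqrt{10}} = \frac{1}{9001 + \left(\left(4 - 1\right)^{2} - \frac{5}{129}\right) \sqrt{10}} = \frac{1}{9001 + \left(3^{2} - \frac{5}{129}\right) \sqrt{10}} = \frac{1}{9001 + \left(9 - \frac{5}{129}\right) \sqrt{10}} = \frac{1}{9001 + \frac{1156 \sqrt{10}}{129}}$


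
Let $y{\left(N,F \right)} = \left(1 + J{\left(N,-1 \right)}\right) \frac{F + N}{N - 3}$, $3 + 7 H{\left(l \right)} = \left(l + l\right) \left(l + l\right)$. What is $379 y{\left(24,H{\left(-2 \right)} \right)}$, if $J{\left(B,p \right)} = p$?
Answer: $0$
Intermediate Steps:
$H{\left(l \right)} = - \frac{3}{7} + \frac{4 l^{2}}{7}$ ($H{\left(l \right)} = - \frac{3}{7} + \frac{\left(l + l\right) \left(l + l\right)}{7} = - \frac{3}{7} + \frac{2 l 2 l}{7} = - \frac{3}{7} + \frac{4 l^{2}}{7}$)
$y{\left(N,F \right)} = 0$ ($y{\left(N,F \right)} = \left(1 - 1\right) \frac{F + N}{N - 3} = 0 \frac{F + N}{-3 + N} = 0$)
$379 y{\left(24,H{\left(-2 \right)} \right)} = 379 \cdot 0 = 0$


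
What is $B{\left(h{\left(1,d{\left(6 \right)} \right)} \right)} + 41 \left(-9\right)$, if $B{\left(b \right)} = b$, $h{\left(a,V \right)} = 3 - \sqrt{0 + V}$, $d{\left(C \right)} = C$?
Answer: $-366 - \sqrt{6} \approx -368.45$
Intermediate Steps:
$h{\left(a,V \right)} = 3 - \sqrt{V}$
$B{\left(h{\left(1,d{\left(6 \right)} \right)} \right)} + 41 \left(-9\right) = \left(3 - \sqrt{6}\right) + 41 \left(-9\right) = \left(3 - \sqrt{6}\right) - 369 = -366 - \sqrt{6}$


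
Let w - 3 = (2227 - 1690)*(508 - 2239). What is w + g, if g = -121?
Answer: -929665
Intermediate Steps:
w = -929544 (w = 3 + (2227 - 1690)*(508 - 2239) = 3 + 537*(-1731) = 3 - 929547 = -929544)
w + g = -929544 - 121 = -929665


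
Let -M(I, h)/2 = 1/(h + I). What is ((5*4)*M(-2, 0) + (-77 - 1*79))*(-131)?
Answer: 17816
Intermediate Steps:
M(I, h) = -2/(I + h) (M(I, h) = -2/(h + I) = -2/(I + h))
((5*4)*M(-2, 0) + (-77 - 1*79))*(-131) = ((5*4)*(-2/(-2 + 0)) + (-77 - 1*79))*(-131) = (20*(-2/(-2)) + (-77 - 79))*(-131) = (20*(-2*(-1/2)) - 156)*(-131) = (20*1 - 156)*(-131) = (20 - 156)*(-131) = -136*(-131) = 17816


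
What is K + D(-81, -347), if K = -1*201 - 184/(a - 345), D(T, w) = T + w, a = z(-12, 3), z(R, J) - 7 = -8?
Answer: -108725/173 ≈ -628.47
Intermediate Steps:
z(R, J) = -1 (z(R, J) = 7 - 8 = -1)
a = -1
K = -34681/173 (K = -1*201 - 184/(-1 - 345) = -201 - 184/(-346) = -201 - 1/346*(-184) = -201 + 92/173 = -34681/173 ≈ -200.47)
K + D(-81, -347) = -34681/173 + (-81 - 347) = -34681/173 - 428 = -108725/173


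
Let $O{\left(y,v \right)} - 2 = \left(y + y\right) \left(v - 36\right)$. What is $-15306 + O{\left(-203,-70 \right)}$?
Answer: $27732$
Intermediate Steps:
$O{\left(y,v \right)} = 2 + 2 y \left(-36 + v\right)$ ($O{\left(y,v \right)} = 2 + \left(y + y\right) \left(v - 36\right) = 2 + 2 y \left(-36 + v\right)$)
$-15306 + O{\left(-203,-70 \right)} = -15306 + \left(2 - -14616 + 2 \left(-70\right) \left(-203\right)\right) = -15306 + \left(2 + 14616 + 28420\right) = -15306 + 43038 = 27732$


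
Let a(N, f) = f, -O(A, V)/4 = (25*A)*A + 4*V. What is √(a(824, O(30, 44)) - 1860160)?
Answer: 4*I*√121929 ≈ 1396.7*I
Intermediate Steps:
O(A, V) = -100*A² - 16*V (O(A, V) = -4*((25*A)*A + 4*V) = -4*(25*A² + 4*V) = -4*(4*V + 25*A²) = -100*A² - 16*V)
√(a(824, O(30, 44)) - 1860160) = √((-100*30² - 16*44) - 1860160) = √((-100*900 - 704) - 1860160) = √((-90000 - 704) - 1860160) = √(-90704 - 1860160) = √(-1950864) = 4*I*√121929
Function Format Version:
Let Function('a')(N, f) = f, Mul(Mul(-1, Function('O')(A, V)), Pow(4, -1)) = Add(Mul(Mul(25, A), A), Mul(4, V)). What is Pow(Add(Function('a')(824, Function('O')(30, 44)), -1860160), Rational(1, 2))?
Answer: Mul(4, I, Pow(121929, Rational(1, 2))) ≈ Mul(1396.7, I)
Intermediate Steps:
Function('O')(A, V) = Add(Mul(-100, Pow(A, 2)), Mul(-16, V)) (Function('O')(A, V) = Mul(-4, Add(Mul(Mul(25, A), A), Mul(4, V))) = Mul(-4, Add(Mul(25, Pow(A, 2)), Mul(4, V))) = Mul(-4, Add(Mul(4, V), Mul(25, Pow(A, 2)))) = Add(Mul(-100, Pow(A, 2)), Mul(-16, V)))
Pow(Add(Function('a')(824, Function('O')(30, 44)), -1860160), Rational(1, 2)) = Pow(Add(Add(Mul(-100, Pow(30, 2)), Mul(-16, 44)), -1860160), Rational(1, 2)) = Pow(Add(Add(Mul(-100, 900), -704), -1860160), Rational(1, 2)) = Pow(Add(Add(-90000, -704), -1860160), Rational(1, 2)) = Pow(Add(-90704, -1860160), Rational(1, 2)) = Pow(-1950864, Rational(1, 2)) = Mul(4, I, Pow(121929, Rational(1, 2)))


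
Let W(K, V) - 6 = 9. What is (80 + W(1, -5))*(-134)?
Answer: -12730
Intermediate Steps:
W(K, V) = 15 (W(K, V) = 6 + 9 = 15)
(80 + W(1, -5))*(-134) = (80 + 15)*(-134) = 95*(-134) = -12730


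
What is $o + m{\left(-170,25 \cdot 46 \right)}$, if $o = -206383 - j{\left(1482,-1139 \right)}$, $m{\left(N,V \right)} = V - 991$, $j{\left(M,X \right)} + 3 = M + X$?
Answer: $-206564$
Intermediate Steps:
$j{\left(M,X \right)} = -3 + M + X$ ($j{\left(M,X \right)} = -3 + \left(M + X\right) = -3 + M + X$)
$m{\left(N,V \right)} = -991 + V$
$o = -206723$ ($o = -206383 - \left(-3 + 1482 - 1139\right) = -206383 - 340 = -206723$)
$o + m{\left(-170,25 \cdot 46 \right)} = -206723 + \left(-991 + 25 \cdot 46\right) = -206723 + \left(-991 + 1150\right) = -206723 + 159 = -206564$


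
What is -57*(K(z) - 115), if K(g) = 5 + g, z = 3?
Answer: 6099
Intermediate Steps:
-57*(K(z) - 115) = -57*((5 + 3) - 115) = -57*(8 - 115) = -57*(-107) = 6099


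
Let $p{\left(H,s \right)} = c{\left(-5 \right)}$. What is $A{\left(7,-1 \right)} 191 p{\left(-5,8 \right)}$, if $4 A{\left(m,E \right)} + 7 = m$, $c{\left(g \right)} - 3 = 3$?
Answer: $0$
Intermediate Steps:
$c{\left(g \right)} = 6$ ($c{\left(g \right)} = 3 + 3 = 6$)
$A{\left(m,E \right)} = - \frac{7}{4} + \frac{m}{4}$
$p{\left(H,s \right)} = 6$
$A{\left(7,-1 \right)} 191 p{\left(-5,8 \right)} = \left(- \frac{7}{4} + \frac{1}{4} \cdot 7\right) 191 \cdot 6 = \left(- \frac{7}{4} + \frac{7}{4}\right) 191 \cdot 6 = 0 \cdot 191 \cdot 6 = 0 \cdot 6 = 0$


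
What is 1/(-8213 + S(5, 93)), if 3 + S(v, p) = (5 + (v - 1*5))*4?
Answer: -1/8196 ≈ -0.00012201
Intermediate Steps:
S(v, p) = -3 + 4*v (S(v, p) = -3 + (5 + (v - 1*5))*4 = -3 + (5 + (v - 5))*4 = -3 + (5 + (-5 + v))*4 = -3 + v*4 = -3 + 4*v)
1/(-8213 + S(5, 93)) = 1/(-8213 + (-3 + 4*5)) = 1/(-8213 + (-3 + 20)) = 1/(-8213 + 17) = 1/(-8196) = -1/8196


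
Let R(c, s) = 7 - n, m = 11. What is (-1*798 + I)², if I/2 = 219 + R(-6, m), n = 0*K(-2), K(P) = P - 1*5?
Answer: 119716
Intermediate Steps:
K(P) = -5 + P (K(P) = P - 5 = -5 + P)
n = 0 (n = 0*(-5 - 2) = 0*(-7) = 0)
R(c, s) = 7 (R(c, s) = 7 - 1*0 = 7 + 0 = 7)
I = 452 (I = 2*(219 + 7) = 2*226 = 452)
(-1*798 + I)² = (-1*798 + 452)² = (-798 + 452)² = (-346)² = 119716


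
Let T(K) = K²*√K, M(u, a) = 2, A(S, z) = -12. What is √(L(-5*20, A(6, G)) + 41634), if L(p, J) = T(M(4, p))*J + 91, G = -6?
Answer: √(41725 - 48*√2) ≈ 204.10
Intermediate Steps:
T(K) = K^(5/2)
L(p, J) = 91 + 4*J*√2 (L(p, J) = 2^(5/2)*J + 91 = (4*√2)*J + 91 = 4*J*√2 + 91 = 91 + 4*J*√2)
√(L(-5*20, A(6, G)) + 41634) = √((91 + 4*(-12)*√2) + 41634) = √((91 - 48*√2) + 41634) = √(41725 - 48*√2)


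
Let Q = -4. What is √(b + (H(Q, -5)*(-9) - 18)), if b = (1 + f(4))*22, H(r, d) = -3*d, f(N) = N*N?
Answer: √221 ≈ 14.866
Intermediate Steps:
f(N) = N²
b = 374 (b = (1 + 4²)*22 = (1 + 16)*22 = 17*22 = 374)
√(b + (H(Q, -5)*(-9) - 18)) = √(374 + (-3*(-5)*(-9) - 18)) = √(374 + (15*(-9) - 18)) = √(374 + (-135 - 18)) = √(374 - 153) = √221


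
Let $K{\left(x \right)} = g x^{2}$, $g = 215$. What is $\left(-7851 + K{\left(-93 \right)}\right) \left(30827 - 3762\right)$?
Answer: $50115827460$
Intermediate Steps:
$K{\left(x \right)} = 215 x^{2}$
$\left(-7851 + K{\left(-93 \right)}\right) \left(30827 - 3762\right) = \left(-7851 + 215 \left(-93\right)^{2}\right) \left(30827 - 3762\right) = \left(-7851 + 215 \cdot 8649\right) 27065 = \left(-7851 + 1859535\right) 27065 = 1851684 \cdot 27065 = 50115827460$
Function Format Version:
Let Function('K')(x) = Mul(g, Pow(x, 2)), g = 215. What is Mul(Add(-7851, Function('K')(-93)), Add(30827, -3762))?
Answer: 50115827460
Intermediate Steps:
Function('K')(x) = Mul(215, Pow(x, 2))
Mul(Add(-7851, Function('K')(-93)), Add(30827, -3762)) = Mul(Add(-7851, Mul(215, Pow(-93, 2))), Add(30827, -3762)) = Mul(Add(-7851, Mul(215, 8649)), 27065) = Mul(Add(-7851, 1859535), 27065) = Mul(1851684, 27065) = 50115827460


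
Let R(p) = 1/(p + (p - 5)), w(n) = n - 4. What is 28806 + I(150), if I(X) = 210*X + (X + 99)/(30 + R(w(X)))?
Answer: 519366429/8611 ≈ 60314.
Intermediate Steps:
w(n) = -4 + n
R(p) = 1/(-5 + 2*p) (R(p) = 1/(p + (-5 + p)) = 1/(-5 + 2*p))
I(X) = 210*X + (99 + X)/(30 + 1/(-13 + 2*X)) (I(X) = 210*X + (X + 99)/(30 + 1/(-5 + 2*(-4 + X))) = 210*X + (99 + X)/(30 + 1/(-5 + (-8 + 2*X))) = 210*X + (99 + X)/(30 + 1/(-13 + 2*X)))
28806 + I(150) = 28806 + (-1287 - 81505*150 + 12602*150²)/(-389 + 60*150) = 28806 + (-1287 - 12225750 + 12602*22500)/(-389 + 9000) = 28806 + (-1287 - 12225750 + 283545000)/8611 = 28806 + (1/8611)*271317963 = 28806 + 271317963/8611 = 519366429/8611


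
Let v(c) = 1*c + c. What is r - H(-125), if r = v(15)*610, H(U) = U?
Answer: 18425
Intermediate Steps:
v(c) = 2*c (v(c) = c + c = 2*c)
r = 18300 (r = (2*15)*610 = 30*610 = 18300)
r - H(-125) = 18300 - 1*(-125) = 18300 + 125 = 18425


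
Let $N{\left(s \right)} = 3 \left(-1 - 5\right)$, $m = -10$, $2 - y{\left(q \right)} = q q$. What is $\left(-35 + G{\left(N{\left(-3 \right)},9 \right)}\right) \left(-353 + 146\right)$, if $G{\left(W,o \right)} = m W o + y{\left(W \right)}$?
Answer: $-261441$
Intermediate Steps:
$y{\left(q \right)} = 2 - q^{2}$ ($y{\left(q \right)} = 2 - q q = 2 - q^{2}$)
$N{\left(s \right)} = -18$ ($N{\left(s \right)} = 3 \left(-6\right) = -18$)
$G{\left(W,o \right)} = 2 - W^{2} - 10 W o$ ($G{\left(W,o \right)} = - 10 W o - \left(-2 + W^{2}\right) = 2 - W^{2} - 10 W o$)
$\left(-35 + G{\left(N{\left(-3 \right)},9 \right)}\right) \left(-353 + 146\right) = \left(-35 - \left(322 - 1620\right)\right) \left(-353 + 146\right) = \left(-35 + \left(2 - 324 + 1620\right)\right) \left(-207\right) = \left(-35 + 1298\right) \left(-207\right) = 1263 \left(-207\right) = -261441$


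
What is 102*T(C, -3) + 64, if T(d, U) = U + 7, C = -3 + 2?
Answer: 472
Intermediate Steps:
C = -1
T(d, U) = 7 + U
102*T(C, -3) + 64 = 102*(7 - 3) + 64 = 102*4 + 64 = 408 + 64 = 472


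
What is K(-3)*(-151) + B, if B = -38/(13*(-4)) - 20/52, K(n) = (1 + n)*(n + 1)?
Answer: -15695/26 ≈ -603.65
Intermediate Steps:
K(n) = (1 + n)**2 (K(n) = (1 + n)*(1 + n) = (1 + n)**2)
B = 9/26 (B = -38/(-52) - 20*1/52 = -38*(-1/52) - 5/13 = 19/26 - 5/13 = 9/26 ≈ 0.34615)
K(-3)*(-151) + B = (1 - 3)**2*(-151) + 9/26 = (-2)**2*(-151) + 9/26 = 4*(-151) + 9/26 = -604 + 9/26 = -15695/26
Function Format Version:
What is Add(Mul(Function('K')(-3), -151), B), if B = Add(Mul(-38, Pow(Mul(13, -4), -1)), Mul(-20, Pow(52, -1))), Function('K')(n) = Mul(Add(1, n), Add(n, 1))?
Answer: Rational(-15695, 26) ≈ -603.65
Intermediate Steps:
Function('K')(n) = Pow(Add(1, n), 2) (Function('K')(n) = Mul(Add(1, n), Add(1, n)) = Pow(Add(1, n), 2))
B = Rational(9, 26) (B = Add(Mul(-38, Pow(-52, -1)), Mul(-20, Rational(1, 52))) = Add(Mul(-38, Rational(-1, 52)), Rational(-5, 13)) = Add(Rational(19, 26), Rational(-5, 13)) = Rational(9, 26) ≈ 0.34615)
Add(Mul(Function('K')(-3), -151), B) = Add(Mul(Pow(Add(1, -3), 2), -151), Rational(9, 26)) = Add(Mul(Pow(-2, 2), -151), Rational(9, 26)) = Add(Mul(4, -151), Rational(9, 26)) = Add(-604, Rational(9, 26)) = Rational(-15695, 26)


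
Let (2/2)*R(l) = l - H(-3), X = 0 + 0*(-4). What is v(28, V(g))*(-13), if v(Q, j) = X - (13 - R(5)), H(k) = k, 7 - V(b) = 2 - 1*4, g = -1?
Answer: 65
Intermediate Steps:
V(b) = 9 (V(b) = 7 - (2 - 1*4) = 7 - (2 - 4) = 7 - 1*(-2) = 7 + 2 = 9)
X = 0 (X = 0 + 0 = 0)
R(l) = 3 + l (R(l) = l - 1*(-3) = l + 3 = 3 + l)
v(Q, j) = -5 (v(Q, j) = 0 - (13 - (3 + 5)) = 0 - (13 - 1*8) = 0 - (13 - 8) = 0 - 1*5 = 0 - 5 = -5)
v(28, V(g))*(-13) = -5*(-13) = 65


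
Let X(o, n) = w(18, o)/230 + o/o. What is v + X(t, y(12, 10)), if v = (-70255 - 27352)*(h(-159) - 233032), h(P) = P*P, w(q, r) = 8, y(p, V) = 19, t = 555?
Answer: 2331964463674/115 ≈ 2.0278e+10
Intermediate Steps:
h(P) = P**2
X(o, n) = 119/115 (X(o, n) = 8/230 + o/o = 8*(1/230) + 1 = 4/115 + 1 = 119/115)
v = 20277951857 (v = (-70255 - 27352)*((-159)**2 - 233032) = -97607*(25281 - 233032) = -97607*(-207751) = 20277951857)
v + X(t, y(12, 10)) = 20277951857 + 119/115 = 2331964463674/115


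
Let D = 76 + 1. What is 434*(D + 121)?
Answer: 85932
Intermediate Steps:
D = 77
434*(D + 121) = 434*(77 + 121) = 434*198 = 85932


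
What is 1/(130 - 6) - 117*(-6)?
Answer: 87049/124 ≈ 702.01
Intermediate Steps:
1/(130 - 6) - 117*(-6) = 1/124 + 702 = 87049/124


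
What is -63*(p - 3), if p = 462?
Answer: -28917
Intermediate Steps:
-63*(p - 3) = -63*(462 - 3) = -63*459 = -28917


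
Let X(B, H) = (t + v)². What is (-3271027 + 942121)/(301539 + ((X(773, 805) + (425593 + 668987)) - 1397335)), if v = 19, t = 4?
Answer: 776302/229 ≈ 3390.0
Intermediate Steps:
X(B, H) = 529 (X(B, H) = (4 + 19)² = 23² = 529)
(-3271027 + 942121)/(301539 + ((X(773, 805) + (425593 + 668987)) - 1397335)) = (-3271027 + 942121)/(301539 + ((529 + (425593 + 668987)) - 1397335)) = -2328906/(301539 + ((529 + 1094580) - 1397335)) = -2328906/(301539 + (1095109 - 1397335)) = -2328906/(301539 - 302226) = -2328906/(-687) = -2328906*(-1/687) = 776302/229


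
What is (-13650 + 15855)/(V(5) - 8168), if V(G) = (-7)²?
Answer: -2205/8119 ≈ -0.27158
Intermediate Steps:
V(G) = 49
(-13650 + 15855)/(V(5) - 8168) = (-13650 + 15855)/(49 - 8168) = 2205/(-8119) = 2205*(-1/8119) = -2205/8119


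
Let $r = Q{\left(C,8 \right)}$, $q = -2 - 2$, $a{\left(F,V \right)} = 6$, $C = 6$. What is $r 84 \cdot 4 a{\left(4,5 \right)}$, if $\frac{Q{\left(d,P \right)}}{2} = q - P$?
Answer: $-48384$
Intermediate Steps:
$q = -4$
$Q{\left(d,P \right)} = -8 - 2 P$ ($Q{\left(d,P \right)} = 2 \left(-4 - P\right) = -8 - 2 P$)
$r = -24$ ($r = -8 - 16 = -24$)
$r 84 \cdot 4 a{\left(4,5 \right)} = \left(-24\right) 84 \cdot 4 \cdot 6 = \left(-2016\right) 24 = -48384$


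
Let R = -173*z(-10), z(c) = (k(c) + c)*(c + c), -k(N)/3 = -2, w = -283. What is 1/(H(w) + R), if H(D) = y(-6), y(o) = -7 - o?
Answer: -1/13841 ≈ -7.2249e-5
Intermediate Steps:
k(N) = 6 (k(N) = -3*(-2) = 6)
H(D) = -1 (H(D) = -7 - 1*(-6) = -7 + 6 = -1)
z(c) = 2*c*(6 + c) (z(c) = (6 + c)*(c + c) = (6 + c)*(2*c) = 2*c*(6 + c))
R = -13840 (R = -346*(-10)*(6 - 10) = -346*(-10)*(-4) = -173*80 = -13840)
1/(H(w) + R) = 1/(-1 - 13840) = 1/(-13841) = -1/13841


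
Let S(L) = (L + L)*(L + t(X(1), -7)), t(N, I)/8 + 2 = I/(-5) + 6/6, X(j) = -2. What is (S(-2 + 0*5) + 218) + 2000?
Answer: 11066/5 ≈ 2213.2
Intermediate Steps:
t(N, I) = -8 - 8*I/5 (t(N, I) = -16 + 8*(I/(-5) + 6/6) = -16 + 8*(I*(-1/5) + 6*(1/6)) = -16 + 8*(-I/5 + 1) = -16 + 8*(1 - I/5) = -16 + (8 - 8*I/5) = -8 - 8*I/5)
S(L) = 2*L*(16/5 + L) (S(L) = (L + L)*(L + (-8 - 8/5*(-7))) = (2*L)*(L + (-8 + 56/5)) = (2*L)*(L + 16/5) = (2*L)*(16/5 + L) = 2*L*(16/5 + L))
(S(-2 + 0*5) + 218) + 2000 = (2*(-2 + 0*5)*(16 + 5*(-2 + 0*5))/5 + 218) + 2000 = (2*(-2 + 0)*(16 + 5*(-2 + 0))/5 + 218) + 2000 = ((2/5)*(-2)*(16 + 5*(-2)) + 218) + 2000 = ((2/5)*(-2)*(16 - 10) + 218) + 2000 = ((2/5)*(-2)*6 + 218) + 2000 = (-24/5 + 218) + 2000 = 1066/5 + 2000 = 11066/5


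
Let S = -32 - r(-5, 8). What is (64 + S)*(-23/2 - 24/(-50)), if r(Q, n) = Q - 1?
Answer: -10469/25 ≈ -418.76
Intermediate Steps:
r(Q, n) = -1 + Q
S = -26 (S = -32 - (-1 - 5) = -32 - 1*(-6) = -32 + 6 = -26)
(64 + S)*(-23/2 - 24/(-50)) = (64 - 26)*(-23/2 - 24/(-50)) = 38*(-23*1/2 - 24*(-1/50)) = 38*(-23/2 + 12/25) = 38*(-551/50) = -10469/25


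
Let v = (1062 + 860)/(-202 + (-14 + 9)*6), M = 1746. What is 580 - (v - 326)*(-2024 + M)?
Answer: -5356363/58 ≈ -92351.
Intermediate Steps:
v = -961/116 (v = 1922/(-202 - 5*6) = 1922/(-202 - 30) = 1922/(-232) = 1922*(-1/232) = -961/116 ≈ -8.2845)
580 - (v - 326)*(-2024 + M) = 580 - (-961/116 - 326)*(-2024 + 1746) = 580 - (-38777)*(-278)/116 = 580 - 1*5390003/58 = 580 - 5390003/58 = -5356363/58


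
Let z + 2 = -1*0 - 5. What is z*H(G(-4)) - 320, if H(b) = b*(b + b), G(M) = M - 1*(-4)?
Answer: -320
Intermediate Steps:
G(M) = 4 + M (G(M) = M + 4 = 4 + M)
H(b) = 2*b² (H(b) = b*(2*b) = 2*b²)
z = -7 (z = -2 + (-1*0 - 5) = -2 + (0 - 5) = -2 - 5 = -7)
z*H(G(-4)) - 320 = -14*(4 - 4)² - 320 = -14*0² - 320 = -14*0 - 320 = -7*0 - 320 = 0 - 320 = -320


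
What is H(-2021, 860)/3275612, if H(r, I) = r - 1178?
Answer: -3199/3275612 ≈ -0.00097661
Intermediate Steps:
H(r, I) = -1178 + r
H(-2021, 860)/3275612 = (-1178 - 2021)/3275612 = -3199*1/3275612 = -3199/3275612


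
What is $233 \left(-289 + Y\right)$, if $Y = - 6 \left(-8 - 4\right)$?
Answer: $-50561$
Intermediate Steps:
$Y = 72$ ($Y = \left(-6\right) \left(-12\right) = 72$)
$233 \left(-289 + Y\right) = 233 \left(-289 + 72\right) = 233 \left(-217\right) = -50561$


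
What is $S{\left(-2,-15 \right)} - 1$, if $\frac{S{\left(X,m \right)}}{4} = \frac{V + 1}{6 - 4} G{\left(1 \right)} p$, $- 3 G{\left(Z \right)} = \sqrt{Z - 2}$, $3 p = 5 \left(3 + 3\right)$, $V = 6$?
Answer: $-1 - \frac{140 i}{3} \approx -1.0 - 46.667 i$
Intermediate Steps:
$p = 10$ ($p = \frac{5 \left(3 + 3\right)}{3} = \frac{5 \cdot 6}{3} = \frac{1}{3} \cdot 30 = 10$)
$G{\left(Z \right)} = - \frac{\sqrt{-2 + Z}}{3}$ ($G{\left(Z \right)} = - \frac{\sqrt{Z - 2}}{3} = - \frac{\sqrt{-2 + Z}}{3}$)
$S{\left(X,m \right)} = - \frac{140 i}{3}$ ($S{\left(X,m \right)} = 4 \frac{6 + 1}{6 - 4} \left(- \frac{\sqrt{-2 + 1}}{3}\right) 10 = 4 \cdot \frac{7}{2} \left(- \frac{\sqrt{-1}}{3}\right) 10 = 4 \cdot 7 \cdot \frac{1}{2} \left(- \frac{i}{3}\right) 10 = 4 \frac{7 \left(- \frac{i}{3}\right)}{2} \cdot 10 = 4 - \frac{7 i}{6} \cdot 10 = 4 \left(- \frac{35 i}{3}\right) = - \frac{140 i}{3}$)
$S{\left(-2,-15 \right)} - 1 = - \frac{140 i}{3} - 1 = -1 - \frac{140 i}{3}$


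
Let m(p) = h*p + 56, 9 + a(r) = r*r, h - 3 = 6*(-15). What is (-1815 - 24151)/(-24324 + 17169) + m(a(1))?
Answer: 5406526/7155 ≈ 755.63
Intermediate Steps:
h = -87 (h = 3 + 6*(-15) = 3 - 90 = -87)
a(r) = -9 + r² (a(r) = -9 + r*r = -9 + r²)
m(p) = 56 - 87*p (m(p) = -87*p + 56 = 56 - 87*p)
(-1815 - 24151)/(-24324 + 17169) + m(a(1)) = (-1815 - 24151)/(-24324 + 17169) + (56 - 87*(-9 + 1²)) = -25966/(-7155) + (56 - 87*(-9 + 1)) = -25966*(-1/7155) + (56 - 87*(-8)) = 25966/7155 + (56 + 696) = 25966/7155 + 752 = 5406526/7155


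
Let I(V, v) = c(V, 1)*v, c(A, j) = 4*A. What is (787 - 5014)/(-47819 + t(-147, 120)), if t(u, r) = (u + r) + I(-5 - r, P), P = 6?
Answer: 4227/50846 ≈ 0.083133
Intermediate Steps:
I(V, v) = 4*V*v (I(V, v) = (4*V)*v = 4*V*v)
t(u, r) = -120 + u - 23*r (t(u, r) = (u + r) + 4*(-5 - r)*6 = (r + u) + (-120 - 24*r) = -120 + u - 23*r)
(787 - 5014)/(-47819 + t(-147, 120)) = (787 - 5014)/(-47819 + (-120 - 147 - 23*120)) = -4227/(-47819 + (-120 - 147 - 2760)) = -4227/(-47819 - 3027) = -4227/(-50846) = -4227*(-1/50846) = 4227/50846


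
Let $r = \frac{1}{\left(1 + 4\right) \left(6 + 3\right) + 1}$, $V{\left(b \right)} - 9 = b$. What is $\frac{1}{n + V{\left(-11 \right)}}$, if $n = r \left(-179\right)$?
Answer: $- \frac{46}{271} \approx -0.16974$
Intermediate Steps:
$V{\left(b \right)} = 9 + b$
$r = \frac{1}{46}$ ($r = \frac{1}{5 \cdot 9 + 1} = \frac{1}{45 + 1} = \frac{1}{46} \approx 0.021739$)
$n = - \frac{179}{46}$ ($n = \frac{1}{46} \left(-179\right) = - \frac{179}{46} \approx -3.8913$)
$\frac{1}{n + V{\left(-11 \right)}} = \frac{1}{- \frac{179}{46} + \left(9 - 11\right)} = \frac{1}{- \frac{179}{46} - 2} = \frac{1}{- \frac{271}{46}} = - \frac{46}{271}$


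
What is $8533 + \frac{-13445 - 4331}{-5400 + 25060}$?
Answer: $\frac{41935251}{4915} \approx 8532.1$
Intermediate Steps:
$8533 + \frac{-13445 - 4331}{-5400 + 25060} = 8533 - \frac{17776}{19660} = 8533 - \frac{4444}{4915} = \frac{41935251}{4915}$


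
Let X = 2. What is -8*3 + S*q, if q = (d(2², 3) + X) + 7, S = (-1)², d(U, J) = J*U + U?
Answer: 1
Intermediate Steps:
d(U, J) = U + J*U
S = 1
q = 25 (q = (2²*(1 + 3) + 2) + 7 = (4*4 + 2) + 7 = (16 + 2) + 7 = 18 + 7 = 25)
-8*3 + S*q = -8*3 + 1*25 = -24 + 25 = 1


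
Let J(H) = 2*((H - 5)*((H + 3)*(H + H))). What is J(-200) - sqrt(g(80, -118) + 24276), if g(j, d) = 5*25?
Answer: -32308000 - sqrt(24401) ≈ -3.2308e+7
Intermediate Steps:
g(j, d) = 125
J(H) = 4*H*(-5 + H)*(3 + H) (J(H) = 2*((-5 + H)*((3 + H)*(2*H))) = 2*((-5 + H)*(2*H*(3 + H))) = 2*(2*H*(-5 + H)*(3 + H)) = 4*H*(-5 + H)*(3 + H))
J(-200) - sqrt(g(80, -118) + 24276) = 4*(-200)*(-15 + (-200)**2 - 2*(-200)) - sqrt(125 + 24276) = 4*(-200)*(-15 + 40000 + 400) - sqrt(24401) = 4*(-200)*40385 - sqrt(24401) = -32308000 - sqrt(24401)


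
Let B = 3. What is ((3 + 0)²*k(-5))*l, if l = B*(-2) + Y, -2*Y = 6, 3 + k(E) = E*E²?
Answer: 10368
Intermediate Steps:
k(E) = -3 + E³ (k(E) = -3 + E*E² = -3 + E³)
Y = -3 (Y = -½*6 = -3)
l = -9 (l = 3*(-2) - 3 = -6 - 3 = -9)
((3 + 0)²*k(-5))*l = ((3 + 0)²*(-3 + (-5)³))*(-9) = (3²*(-3 - 125))*(-9) = (9*(-128))*(-9) = -1152*(-9) = 10368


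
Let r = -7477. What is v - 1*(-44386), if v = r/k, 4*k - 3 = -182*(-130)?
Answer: 1050276010/23663 ≈ 44385.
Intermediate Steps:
k = 23663/4 (k = 3/4 + (-182*(-130))/4 = 3/4 + (1/4)*23660 = 3/4 + 5915 = 23663/4 ≈ 5915.8)
v = -29908/23663 (v = -7477/23663/4 = -7477*4/23663 = -29908/23663 ≈ -1.2639)
v - 1*(-44386) = -29908/23663 - 1*(-44386) = -29908/23663 + 44386 = 1050276010/23663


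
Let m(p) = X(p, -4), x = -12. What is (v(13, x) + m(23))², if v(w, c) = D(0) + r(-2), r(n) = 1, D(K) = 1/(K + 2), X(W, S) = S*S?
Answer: 1225/4 ≈ 306.25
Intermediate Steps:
X(W, S) = S²
D(K) = 1/(2 + K)
m(p) = 16 (m(p) = (-4)² = 16)
v(w, c) = 3/2 (v(w, c) = 1/(2 + 0) + 1 = 1/2 + 1 = ½ + 1 = 3/2)
(v(13, x) + m(23))² = (3/2 + 16)² = (35/2)² = 1225/4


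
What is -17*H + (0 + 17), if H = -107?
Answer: 1836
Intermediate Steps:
-17*H + (0 + 17) = -17*(-107) + (0 + 17) = 1819 + 17 = 1836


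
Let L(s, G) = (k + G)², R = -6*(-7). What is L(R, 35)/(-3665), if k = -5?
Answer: -180/733 ≈ -0.24557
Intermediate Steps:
R = 42
L(s, G) = (-5 + G)²
L(R, 35)/(-3665) = (-5 + 35)²/(-3665) = 30²*(-1/3665) = 900*(-1/3665) = -180/733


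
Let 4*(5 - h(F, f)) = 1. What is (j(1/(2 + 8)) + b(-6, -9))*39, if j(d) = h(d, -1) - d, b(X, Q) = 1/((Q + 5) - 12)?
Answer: 14313/80 ≈ 178.91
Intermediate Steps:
h(F, f) = 19/4 (h(F, f) = 5 - 1/4*1 = 5 - 1/4 = 19/4)
b(X, Q) = 1/(-7 + Q) (b(X, Q) = 1/((5 + Q) - 12) = 1/(-7 + Q))
j(d) = 19/4 - d
(j(1/(2 + 8)) + b(-6, -9))*39 = ((19/4 - 1/(2 + 8)) + 1/(-7 - 9))*39 = ((19/4 - 1/10) + 1/(-16))*39 = ((19/4 - 1*1/10) - 1/16)*39 = ((19/4 - 1/10) - 1/16)*39 = (93/20 - 1/16)*39 = (367/80)*39 = 14313/80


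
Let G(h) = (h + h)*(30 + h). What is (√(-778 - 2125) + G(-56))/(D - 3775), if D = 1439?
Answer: -91/73 - I*√2903/2336 ≈ -1.2466 - 0.023065*I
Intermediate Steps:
G(h) = 2*h*(30 + h) (G(h) = (2*h)*(30 + h) = 2*h*(30 + h))
(√(-778 - 2125) + G(-56))/(D - 3775) = (√(-778 - 2125) + 2*(-56)*(30 - 56))/(1439 - 3775) = (√(-2903) + 2*(-56)*(-26))/(-2336) = (I*√2903 + 2912)*(-1/2336) = (2912 + I*√2903)*(-1/2336) = -91/73 - I*√2903/2336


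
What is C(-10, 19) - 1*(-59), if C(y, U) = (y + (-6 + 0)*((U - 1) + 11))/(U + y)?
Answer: 347/9 ≈ 38.556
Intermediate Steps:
C(y, U) = (-60 + y - 6*U)/(U + y) (C(y, U) = (y - 6*((-1 + U) + 11))/(U + y) = (y - 6*(10 + U))/(U + y) = (y + (-60 - 6*U))/(U + y) = (-60 + y - 6*U)/(U + y))
C(-10, 19) - 1*(-59) = (-60 - 10 - 6*19)/(19 - 10) - 1*(-59) = (-60 - 10 - 114)/9 + 59 = (⅑)*(-184) + 59 = -184/9 + 59 = 347/9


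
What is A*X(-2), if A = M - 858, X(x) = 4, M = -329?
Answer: -4748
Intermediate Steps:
A = -1187 (A = -329 - 858 = -1187)
A*X(-2) = -1187*4 = -4748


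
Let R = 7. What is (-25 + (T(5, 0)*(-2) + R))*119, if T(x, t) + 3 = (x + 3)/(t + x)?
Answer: -9044/5 ≈ -1808.8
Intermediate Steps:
T(x, t) = -3 + (3 + x)/(t + x) (T(x, t) = -3 + (x + 3)/(t + x) = -3 + (3 + x)/(t + x))
(-25 + (T(5, 0)*(-2) + R))*119 = (-25 + (((3 - 3*0 - 2*5)/(0 + 5))*(-2) + 7))*119 = (-25 + (((3 + 0 - 10)/5)*(-2) + 7))*119 = (-25 + (((⅕)*(-7))*(-2) + 7))*119 = (-25 + (-7/5*(-2) + 7))*119 = (-25 + (14/5 + 7))*119 = (-25 + 49/5)*119 = -76/5*119 = -9044/5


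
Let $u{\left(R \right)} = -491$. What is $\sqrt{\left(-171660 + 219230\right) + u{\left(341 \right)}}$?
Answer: $3 \sqrt{5231} \approx 216.98$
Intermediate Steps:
$\sqrt{\left(-171660 + 219230\right) + u{\left(341 \right)}} = \sqrt{\left(-171660 + 219230\right) - 491} = \sqrt{47570 - 491} = \sqrt{47079} = 3 \sqrt{5231}$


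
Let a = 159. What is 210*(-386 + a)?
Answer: -47670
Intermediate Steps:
210*(-386 + a) = 210*(-386 + 159) = 210*(-227) = -47670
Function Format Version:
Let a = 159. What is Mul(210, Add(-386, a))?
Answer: -47670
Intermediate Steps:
Mul(210, Add(-386, a)) = Mul(210, Add(-386, 159)) = Mul(210, -227) = -47670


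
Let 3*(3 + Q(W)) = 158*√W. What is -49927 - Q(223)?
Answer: -49924 - 158*√223/3 ≈ -50711.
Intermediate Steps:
Q(W) = -3 + 158*√W/3 (Q(W) = -3 + (158*√W)/3 = -3 + 158*√W/3)
-49927 - Q(223) = -49927 - (-3 + 158*√223/3) = -49927 + (3 - 158*√223/3) = -49924 - 158*√223/3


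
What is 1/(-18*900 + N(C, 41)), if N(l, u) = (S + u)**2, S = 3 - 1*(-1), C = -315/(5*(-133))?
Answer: -1/14175 ≈ -7.0547e-5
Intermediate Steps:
C = 9/19 (C = -315/(-665) = -315*(-1/665) = 9/19 ≈ 0.47368)
S = 4 (S = 3 + 1 = 4)
N(l, u) = (4 + u)**2
1/(-18*900 + N(C, 41)) = 1/(-18*900 + (4 + 41)**2) = 1/(-16200 + 45**2) = 1/(-16200 + 2025) = 1/(-14175) = -1/14175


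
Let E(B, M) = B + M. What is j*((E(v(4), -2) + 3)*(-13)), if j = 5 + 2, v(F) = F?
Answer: -455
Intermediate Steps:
j = 7
j*((E(v(4), -2) + 3)*(-13)) = 7*(((4 - 2) + 3)*(-13)) = 7*((2 + 3)*(-13)) = 7*(5*(-13)) = 7*(-65) = -455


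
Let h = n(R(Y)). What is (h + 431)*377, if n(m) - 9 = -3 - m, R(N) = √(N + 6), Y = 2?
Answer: 164749 - 754*√2 ≈ 1.6368e+5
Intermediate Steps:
R(N) = √(6 + N)
n(m) = 6 - m (n(m) = 9 + (-3 - m) = 6 - m)
h = 6 - 2*√2 (h = 6 - √(6 + 2) = 6 - √8 = 6 - 2*√2 ≈ 3.1716)
(h + 431)*377 = ((6 - 2*√2) + 431)*377 = (437 - 2*√2)*377 = 164749 - 754*√2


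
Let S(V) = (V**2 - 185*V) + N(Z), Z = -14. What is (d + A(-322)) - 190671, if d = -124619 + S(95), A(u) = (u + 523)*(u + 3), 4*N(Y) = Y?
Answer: -775925/2 ≈ -3.8796e+5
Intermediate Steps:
N(Y) = Y/4
A(u) = (3 + u)*(523 + u) (A(u) = (523 + u)*(3 + u) = (3 + u)*(523 + u))
S(V) = -7/2 + V**2 - 185*V (S(V) = (V**2 - 185*V) + (1/4)*(-14) = (V**2 - 185*V) - 7/2 = -7/2 + V**2 - 185*V)
d = -266345/2 (d = -124619 + (-7/2 + 95**2 - 185*95) = -124619 + (-7/2 + 9025 - 17575) = -124619 - 17107/2 = -266345/2 ≈ -1.3317e+5)
(d + A(-322)) - 190671 = (-266345/2 + (1569 + (-322)**2 + 526*(-322))) - 190671 = (-266345/2 + (1569 + 103684 - 169372)) - 190671 = (-266345/2 - 64119) - 190671 = -394583/2 - 190671 = -775925/2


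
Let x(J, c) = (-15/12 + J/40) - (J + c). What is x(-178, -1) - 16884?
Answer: -167107/10 ≈ -16711.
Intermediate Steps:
x(J, c) = -5/4 - c - 39*J/40 (x(J, c) = (-15*1/12 + J*(1/40)) + (-J - c) = (-5/4 + J/40) + (-J - c) = -5/4 - c - 39*J/40)
x(-178, -1) - 16884 = (-5/4 - 1*(-1) - 39/40*(-178)) - 16884 = (-5/4 + 1 + 3471/20) - 16884 = 1733/10 - 16884 = -167107/10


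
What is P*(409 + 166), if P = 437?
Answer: 251275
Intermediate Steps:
P*(409 + 166) = 437*(409 + 166) = 437*575 = 251275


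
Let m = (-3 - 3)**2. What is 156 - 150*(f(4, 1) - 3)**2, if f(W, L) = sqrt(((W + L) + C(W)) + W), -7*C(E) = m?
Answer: -12408/7 + 2700*sqrt(21)/7 ≈ -5.0065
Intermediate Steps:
m = 36 (m = (-6)**2 = 36)
C(E) = -36/7 (C(E) = -1/7*36 = -36/7)
f(W, L) = sqrt(-36/7 + L + 2*W) (f(W, L) = sqrt(((W + L) - 36/7) + W) = sqrt(((L + W) - 36/7) + W) = sqrt((-36/7 + L + W) + W) = sqrt(-36/7 + L + 2*W))
156 - 150*(f(4, 1) - 3)**2 = 156 - 150*(sqrt(-252 + 49*1 + 98*4)/7 - 3)**2 = 156 - 150*(sqrt(-252 + 49 + 392)/7 - 3)**2 = 156 - 150*(sqrt(189)/7 - 3)**2 = 156 - 150*((3*sqrt(21))/7 - 3)**2 = 156 - 150*(3*sqrt(21)/7 - 3)**2 = 156 - 150*(-3 + 3*sqrt(21)/7)**2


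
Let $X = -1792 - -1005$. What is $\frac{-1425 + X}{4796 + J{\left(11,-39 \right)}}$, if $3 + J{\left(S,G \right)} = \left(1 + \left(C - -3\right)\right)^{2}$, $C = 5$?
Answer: $- \frac{1106}{2437} \approx -0.45384$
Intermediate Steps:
$J{\left(S,G \right)} = 78$ ($J{\left(S,G \right)} = -3 + \left(1 + \left(5 - -3\right)\right)^{2} = -3 + \left(1 + \left(5 + 3\right)\right)^{2} = -3 + \left(1 + 8\right)^{2} = -3 + 9^{2} = -3 + 81 = 78$)
$X = -787$ ($X = -1792 + 1005 = -787$)
$\frac{-1425 + X}{4796 + J{\left(11,-39 \right)}} = \frac{-1425 - 787}{4796 + 78} = - \frac{2212}{4874} = \left(-2212\right) \frac{1}{4874} = - \frac{1106}{2437}$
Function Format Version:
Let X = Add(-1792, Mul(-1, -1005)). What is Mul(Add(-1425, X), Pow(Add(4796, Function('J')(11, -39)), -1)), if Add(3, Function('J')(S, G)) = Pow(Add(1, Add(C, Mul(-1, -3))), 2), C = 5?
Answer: Rational(-1106, 2437) ≈ -0.45384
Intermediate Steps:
Function('J')(S, G) = 78 (Function('J')(S, G) = Add(-3, Pow(Add(1, Add(5, Mul(-1, -3))), 2)) = Add(-3, Pow(Add(1, Add(5, 3)), 2)) = Add(-3, Pow(Add(1, 8), 2)) = Add(-3, Pow(9, 2)) = Add(-3, 81) = 78)
X = -787 (X = Add(-1792, 1005) = -787)
Mul(Add(-1425, X), Pow(Add(4796, Function('J')(11, -39)), -1)) = Mul(Add(-1425, -787), Pow(Add(4796, 78), -1)) = Mul(-2212, Pow(4874, -1)) = Mul(-2212, Rational(1, 4874)) = Rational(-1106, 2437)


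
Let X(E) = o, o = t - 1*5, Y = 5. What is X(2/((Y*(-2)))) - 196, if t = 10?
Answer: -191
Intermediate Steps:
o = 5 (o = 10 - 1*5 = 10 - 5 = 5)
X(E) = 5
X(2/((Y*(-2)))) - 196 = 5 - 196 = -191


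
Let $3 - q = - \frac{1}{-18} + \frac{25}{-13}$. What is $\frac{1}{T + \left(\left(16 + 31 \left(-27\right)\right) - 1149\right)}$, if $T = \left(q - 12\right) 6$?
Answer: $- \frac{39}{78499} \approx -0.00049682$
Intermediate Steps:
$q = \frac{1139}{234}$ ($q = 3 - \left(- \frac{1}{-18} + \frac{25}{-13}\right) = 3 - \left(\left(-1\right) \left(- \frac{1}{18}\right) + 25 \left(- \frac{1}{13}\right)\right) = 3 - \left(\frac{1}{18} - \frac{25}{13}\right) = 3 - - \frac{437}{234} = 3 + \frac{437}{234} = \frac{1139}{234} \approx 4.8675$)
$T = - \frac{1669}{39}$ ($T = \left(\frac{1139}{234} - 12\right) 6 = \left(- \frac{1669}{234}\right) 6 = - \frac{1669}{39} \approx -42.795$)
$\frac{1}{T + \left(\left(16 + 31 \left(-27\right)\right) - 1149\right)} = \frac{1}{- \frac{1669}{39} + \left(\left(16 + 31 \left(-27\right)\right) - 1149\right)} = \frac{1}{- \frac{1669}{39} + \left(\left(16 - 837\right) - 1149\right)} = \frac{1}{- \frac{1669}{39} - 1970} = \frac{1}{- \frac{78499}{39}} = - \frac{39}{78499}$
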